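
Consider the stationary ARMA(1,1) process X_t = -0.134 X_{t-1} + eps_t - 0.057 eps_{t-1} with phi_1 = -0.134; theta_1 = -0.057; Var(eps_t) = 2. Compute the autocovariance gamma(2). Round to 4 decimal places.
\gamma(2) = 0.0525

Multiply the model equation by X_{t-k} and take expectations. With theta_0 = psi_0 = 1 and psi_j the MA(infinity) weights, this gives
  gamma(k) - sum_i phi_i gamma(k-i) = c_k,
  c_k = sigma^2 * sum_{j=k..q} theta_j psi_{j-k}   (c_k = 0 for k > q),
using gamma(-m) = gamma(m).
psi-weights needed (psi_j = theta_j + sum_i phi_i psi_{j-i}):
  psi_1 = theta_1 + phi_1 = -0.057 + (-0.134) = -0.191
Right-hand sides:
  c_0 = sigma^2 (1 + theta_1 psi_1) = 2 * (1 + (-0.057)(-0.191)) = 2 * 1.010887 = 2.021774
  c_1 = sigma^2 theta_1 = 2 * (-0.057) = -0.114
  c_2 = 0
Equations for k = 0 and k = 1 (AR order 1):
  gamma(0) = phi_1 gamma(1) + c_0
  gamma(1) = phi_1 gamma(0) + c_1
Substituting the second into the first: gamma(0) (1 - phi_1^2) = c_0 + phi_1 c_1, so
  gamma(0) = (c_0 + phi_1 c_1) / (1 - phi_1^2) = (2.021774 + (-0.134)(-0.114)) / (1 - (-0.134)^2) = 2.03705 / 0.982044 = 2.074296.
  gamma(1) = phi_1 gamma(0) + c_1 = (-0.134)(2.074296) + (-0.114) = -0.391956.
For k = 2 (> q): gamma(2) = phi_1 gamma(1) = (-0.134)(-0.391956) = 0.052522.
Therefore gamma(2) = 0.0525 (to 4 decimal places).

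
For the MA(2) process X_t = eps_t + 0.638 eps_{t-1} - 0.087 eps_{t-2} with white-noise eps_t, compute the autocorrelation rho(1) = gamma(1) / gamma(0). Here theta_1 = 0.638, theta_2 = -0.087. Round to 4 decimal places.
\rho(1) = 0.4118

For an MA(q) process with theta_0 = 1, the autocovariance is
  gamma(k) = sigma^2 * sum_{i=0..q-k} theta_i * theta_{i+k},
and rho(k) = gamma(k) / gamma(0). Sigma^2 cancels.
  numerator   = (1)*(0.638) + (0.638)*(-0.087) = 0.582494.
  denominator = (1)^2 + (0.638)^2 + (-0.087)^2 = 1.414613.
  rho(1) = 0.582494 / 1.414613 = 0.4118.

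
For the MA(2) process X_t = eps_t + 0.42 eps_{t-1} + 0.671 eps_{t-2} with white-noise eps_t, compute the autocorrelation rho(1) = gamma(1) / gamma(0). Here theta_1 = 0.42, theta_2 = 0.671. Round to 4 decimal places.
\rho(1) = 0.4315

For an MA(q) process with theta_0 = 1, the autocovariance is
  gamma(k) = sigma^2 * sum_{i=0..q-k} theta_i * theta_{i+k},
and rho(k) = gamma(k) / gamma(0). Sigma^2 cancels.
  numerator   = (1)*(0.42) + (0.42)*(0.671) = 0.70182.
  denominator = (1)^2 + (0.42)^2 + (0.671)^2 = 1.626641.
  rho(1) = 0.70182 / 1.626641 = 0.4315.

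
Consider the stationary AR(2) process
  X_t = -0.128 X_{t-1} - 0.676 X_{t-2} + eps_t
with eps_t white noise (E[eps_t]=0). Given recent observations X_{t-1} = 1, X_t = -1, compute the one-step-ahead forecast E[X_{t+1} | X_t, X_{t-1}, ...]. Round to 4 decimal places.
E[X_{t+1} \mid \mathcal F_t] = -0.5480

For an AR(p) model X_t = c + sum_i phi_i X_{t-i} + eps_t, the
one-step-ahead conditional mean is
  E[X_{t+1} | X_t, ...] = c + sum_i phi_i X_{t+1-i}.
Substitute known values:
  E[X_{t+1} | ...] = (-0.128) * (-1) + (-0.676) * (1)
                   = -0.5480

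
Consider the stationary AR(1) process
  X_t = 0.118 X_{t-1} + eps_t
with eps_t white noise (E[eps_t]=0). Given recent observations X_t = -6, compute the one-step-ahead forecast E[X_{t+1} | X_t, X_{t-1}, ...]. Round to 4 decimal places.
E[X_{t+1} \mid \mathcal F_t] = -0.7080

For an AR(p) model X_t = c + sum_i phi_i X_{t-i} + eps_t, the
one-step-ahead conditional mean is
  E[X_{t+1} | X_t, ...] = c + sum_i phi_i X_{t+1-i}.
Substitute known values:
  E[X_{t+1} | ...] = (0.118) * (-6)
                   = -0.7080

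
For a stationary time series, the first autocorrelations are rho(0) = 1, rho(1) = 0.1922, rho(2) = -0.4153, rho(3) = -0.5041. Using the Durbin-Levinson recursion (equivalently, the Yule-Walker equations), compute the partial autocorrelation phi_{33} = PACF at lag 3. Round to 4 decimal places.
\phi_{33} = -0.3950

The PACF at lag k is phi_{kk}, the last component of the solution
to the Yule-Walker system G_k phi = r_k where
  (G_k)_{ij} = rho(|i - j|), (r_k)_i = rho(i), i,j = 1..k.
Equivalently, Durbin-Levinson gives phi_{kk} iteratively:
  phi_{11} = rho(1)
  phi_{kk} = [rho(k) - sum_{j=1..k-1} phi_{k-1,j} rho(k-j)]
            / [1 - sum_{j=1..k-1} phi_{k-1,j} rho(j)],
  phi_{k,j} = phi_{k-1,j} - phi_{kk} phi_{k-1,k-j},  j = 1..k-1.
Step k = 1:
  phi_11 = rho(1) = 0.1922.
Step k = 2:
  phi_22 = [rho(2) - phi_11 rho(1)] / [1 - phi_11 rho(1)] = [-0.4153 - (0.1922)(0.1922)] / [1 - (0.1922)(0.1922)]
         = -0.45224084 / 0.96305916 = -0.469588.
  Update: phi_21 = phi_11 - phi_22 phi_11 = 0.1922 - (-0.469588)(0.1922) = 0.282455.
Step k = 3:
  phi_33 = [rho(3) - phi_21 rho(2) - phi_22 rho(1)] / [1 - phi_21 rho(1) - phi_22 rho(2)]
    numerator   = -0.5041 - (0.282455)(-0.4153) - (-0.469588)(0.1922) = -0.29654175
    denominator = 1 - (0.282455)(0.1922) - (-0.469588)(-0.4153) = 0.75069238
  phi_33 = -0.29654175 / 0.75069238 = -0.395.
Therefore phi_{33} = -0.3950.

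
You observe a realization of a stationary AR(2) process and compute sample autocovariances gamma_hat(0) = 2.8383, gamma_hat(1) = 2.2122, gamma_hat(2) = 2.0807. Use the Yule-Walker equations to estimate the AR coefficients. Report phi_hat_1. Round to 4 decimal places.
\hat\phi_{1} = 0.5300

The Yule-Walker equations for an AR(p) process read, in matrix form,
  Gamma_p phi = r_p,   with   (Gamma_p)_{ij} = gamma(|i - j|),
                       (r_p)_i = gamma(i),   i,j = 1..p.
Substitute the sample gammas (Toeplitz matrix and right-hand side of size 2):
  Gamma_p = [[2.8383, 2.2122], [2.2122, 2.8383]]
  r_p     = [2.2122, 2.0807]
Written out:
  2.8383 phi_1 + 2.2122 phi_2 = 2.2122
  2.2122 phi_1 + 2.8383 phi_2 = 2.0807
Solve by Cramer's rule:
  det = gamma(0)^2 - gamma(1)^2 = (2.8383)^2 - (2.2122)^2 = 8.05594689 - 4.89382884 = 3.16211805
  phi_hat_1 = [gamma(1) gamma(0) - gamma(1) gamma(2)] / det = [(2.2122)(2.8383) - (2.2122)(2.0807)] / 3.16211805 = 1.67596272 / 3.16211805 = 0.53
  phi_hat_2 = [gamma(0) gamma(2) - gamma(1)^2] / det = [(2.8383)(2.0807) - (2.2122)^2] / 3.16211805 = 1.01182197 / 3.16211805 = 0.32
So phi_hat = [0.5300, 0.3200].
Therefore phi_hat_1 = 0.5300.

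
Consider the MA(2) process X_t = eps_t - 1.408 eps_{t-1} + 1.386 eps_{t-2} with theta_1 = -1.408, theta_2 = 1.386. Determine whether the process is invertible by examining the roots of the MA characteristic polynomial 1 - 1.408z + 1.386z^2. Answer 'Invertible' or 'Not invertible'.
\text{Not invertible}

The MA(q) characteristic polynomial is P(z) = 1 - 1.408z + 1.386z^2.
Invertibility requires all roots to lie outside the unit circle, i.e. |z| > 1 for every root.
Set 1 + (-1.408) z + (1.386) z^2 = 0, i.e. a z^2 + b z + c = 0 with a = 1.386, b = -1.408, c = 1.
Discriminant D = b^2 - 4ac = (-1.408)^2 - 4*(1.386)*1 = 1.982464 - (5.544) = -3.561536.
D < 0, so the roots are the complex-conjugate pair z = (-b +/- i sqrt(-D)) / (2a) = 0.5079 +/- 0.6808i.
For a conjugate pair |z|^2 = z * conj(z) = (product of roots) = c/a = 1/(1.386) = 0.721501, so |z| = sqrt(0.721501) = 0.8494 for both roots.
Moduli of all roots: 0.8494, 0.8494.
All moduli strictly greater than 1? No.
Verdict: Not invertible.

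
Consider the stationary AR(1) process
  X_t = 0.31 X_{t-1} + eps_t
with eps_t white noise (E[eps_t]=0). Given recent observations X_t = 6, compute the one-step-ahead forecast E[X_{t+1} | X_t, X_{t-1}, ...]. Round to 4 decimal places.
E[X_{t+1} \mid \mathcal F_t] = 1.8600

For an AR(p) model X_t = c + sum_i phi_i X_{t-i} + eps_t, the
one-step-ahead conditional mean is
  E[X_{t+1} | X_t, ...] = c + sum_i phi_i X_{t+1-i}.
Substitute known values:
  E[X_{t+1} | ...] = (0.31) * (6)
                   = 1.8600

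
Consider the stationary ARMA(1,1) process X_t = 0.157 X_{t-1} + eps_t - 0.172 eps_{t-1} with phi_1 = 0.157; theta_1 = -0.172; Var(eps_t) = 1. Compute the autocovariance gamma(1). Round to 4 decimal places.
\gamma(1) = -0.0150

Multiply the model equation by X_{t-k} and take expectations. With theta_0 = psi_0 = 1 and psi_j the MA(infinity) weights, this gives
  gamma(k) - sum_i phi_i gamma(k-i) = c_k,
  c_k = sigma^2 * sum_{j=k..q} theta_j psi_{j-k}   (c_k = 0 for k > q),
using gamma(-m) = gamma(m).
psi-weights needed (psi_j = theta_j + sum_i phi_i psi_{j-i}):
  psi_1 = theta_1 + phi_1 = -0.172 + (0.157) = -0.015
Right-hand sides:
  c_0 = sigma^2 (1 + theta_1 psi_1) = 1 * (1 + (-0.172)(-0.015)) = 1 * 1.00258 = 1.00258
  c_1 = sigma^2 theta_1 = 1 * (-0.172) = -0.172
  c_2 = 0
Equations for k = 0 and k = 1 (AR order 1):
  gamma(0) = phi_1 gamma(1) + c_0
  gamma(1) = phi_1 gamma(0) + c_1
Substituting the second into the first: gamma(0) (1 - phi_1^2) = c_0 + phi_1 c_1, so
  gamma(0) = (c_0 + phi_1 c_1) / (1 - phi_1^2) = (1.00258 + (0.157)(-0.172)) / (1 - (0.157)^2) = 0.975576 / 0.975351 = 1.000231.
  gamma(1) = phi_1 gamma(0) + c_1 = (0.157)(1.000231) + (-0.172) = -0.014964.
Therefore gamma(1) = -0.0150 (to 4 decimal places).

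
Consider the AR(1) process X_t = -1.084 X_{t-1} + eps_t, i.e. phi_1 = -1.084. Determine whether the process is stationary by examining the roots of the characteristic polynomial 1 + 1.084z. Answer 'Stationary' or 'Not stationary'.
\text{Not stationary}

The AR(p) characteristic polynomial is P(z) = 1 + 1.084z.
Stationarity requires all roots to lie outside the unit circle, i.e. |z| > 1 for every root.
This is linear in z: 1 + (1.084) z = 0  =>  z = -1/(1.084) = -0.922509,  |z| = 0.922509.
Moduli of all roots: 0.9225.
All moduli strictly greater than 1? No.
Verdict: Not stationary.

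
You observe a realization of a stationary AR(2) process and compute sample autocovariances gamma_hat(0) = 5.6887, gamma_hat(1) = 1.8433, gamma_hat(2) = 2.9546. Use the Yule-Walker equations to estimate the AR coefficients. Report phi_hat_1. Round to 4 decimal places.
\hat\phi_{1} = 0.1740

The Yule-Walker equations for an AR(p) process read, in matrix form,
  Gamma_p phi = r_p,   with   (Gamma_p)_{ij} = gamma(|i - j|),
                       (r_p)_i = gamma(i),   i,j = 1..p.
Substitute the sample gammas (Toeplitz matrix and right-hand side of size 2):
  Gamma_p = [[5.6887, 1.8433], [1.8433, 5.6887]]
  r_p     = [1.8433, 2.9546]
Written out:
  5.6887 phi_1 + 1.8433 phi_2 = 1.8433
  1.8433 phi_1 + 5.6887 phi_2 = 2.9546
Solve by Cramer's rule:
  det = gamma(0)^2 - gamma(1)^2 = (5.6887)^2 - (1.8433)^2 = 32.36130769 - 3.39775489 = 28.9635528
  phi_hat_1 = [gamma(1) gamma(0) - gamma(1) gamma(2)] / det = [(1.8433)(5.6887) - (1.8433)(2.9546)] / 28.9635528 = 5.03976653 / 28.9635528 = 0.174
  phi_hat_2 = [gamma(0) gamma(2) - gamma(1)^2] / det = [(5.6887)(2.9546) - (1.8433)^2] / 28.9635528 = 13.41007813 / 28.9635528 = 0.463
So phi_hat = [0.1740, 0.4630].
Therefore phi_hat_1 = 0.1740.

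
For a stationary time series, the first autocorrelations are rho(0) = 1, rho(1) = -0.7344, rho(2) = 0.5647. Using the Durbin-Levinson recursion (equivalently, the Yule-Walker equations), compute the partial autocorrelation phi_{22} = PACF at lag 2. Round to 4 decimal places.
\phi_{22} = 0.0550

The PACF at lag k is phi_{kk}, the last component of the solution
to the Yule-Walker system G_k phi = r_k where
  (G_k)_{ij} = rho(|i - j|), (r_k)_i = rho(i), i,j = 1..k.
Equivalently, Durbin-Levinson gives phi_{kk} iteratively:
  phi_{11} = rho(1)
  phi_{kk} = [rho(k) - sum_{j=1..k-1} phi_{k-1,j} rho(k-j)]
            / [1 - sum_{j=1..k-1} phi_{k-1,j} rho(j)],
  phi_{k,j} = phi_{k-1,j} - phi_{kk} phi_{k-1,k-j},  j = 1..k-1.
Step k = 1:
  phi_11 = rho(1) = -0.7344.
Step k = 2:
  phi_22 = [rho(2) - phi_11 rho(1)] / [1 - phi_11 rho(1)] = [0.5647 - (-0.7344)(-0.7344)] / [1 - (-0.7344)(-0.7344)]
         = 0.02535664 / 0.46065664 = 0.055.
Therefore phi_{22} = 0.0550.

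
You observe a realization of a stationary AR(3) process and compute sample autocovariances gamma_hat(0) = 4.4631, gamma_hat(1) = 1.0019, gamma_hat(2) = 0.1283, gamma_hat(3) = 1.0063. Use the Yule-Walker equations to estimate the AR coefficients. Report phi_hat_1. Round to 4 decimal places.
\hat\phi_{1} = 0.2350

The Yule-Walker equations for an AR(p) process read, in matrix form,
  Gamma_p phi = r_p,   with   (Gamma_p)_{ij} = gamma(|i - j|),
                       (r_p)_i = gamma(i),   i,j = 1..p.
Substitute the sample gammas (Toeplitz matrix and right-hand side of size 3):
  Gamma_p = [[4.4631, 1.0019, 0.1283], [1.0019, 4.4631, 1.0019], [0.1283, 1.0019, 4.4631]]
  r_p     = [1.0019, 0.1283, 1.0063]
Written out (R1..R3):
  (R1) 4.4631 phi_1 + 1.0019 phi_2 + 0.1283 phi_3 = 1.0019
  (R2) 1.0019 phi_1 + 4.4631 phi_2 + 1.0019 phi_3 = 0.1283
  (R3) 0.1283 phi_1 + 1.0019 phi_2 + 4.4631 phi_3 = 1.0063
Gaussian elimination:
  R2 <- R2 - (1.0019/4.4631) R1 = R2 - (0.224485) R1:  4.238188 phi_2 + 0.973099 phi_3 = -0.096612
  R3 <- R3 - (0.1283/4.4631) R1 = R3 - (0.028747) R1:  0.973099 phi_2 + 4.459412 phi_3 = 0.977499
  R3 <- R3 - (0.973099/4.238188) R2 = R3 - (0.229602) R2:  4.235986 phi_3 = 0.999681
Back-substitution:
  phi_hat_3 = 0.999681 / 4.235986 = 0.235997
  phi_hat_2 = (-0.096612 - (0.973099)(0.235997)) / 4.238188 = -0.076981
  phi_hat_1 = (1.0019 - (1.0019)(-0.076981) - (0.1283)(0.235997)) / 4.4631 = 0.234982
So phi_hat = [0.2350, -0.0770, 0.2360].
Therefore phi_hat_1 = 0.2350.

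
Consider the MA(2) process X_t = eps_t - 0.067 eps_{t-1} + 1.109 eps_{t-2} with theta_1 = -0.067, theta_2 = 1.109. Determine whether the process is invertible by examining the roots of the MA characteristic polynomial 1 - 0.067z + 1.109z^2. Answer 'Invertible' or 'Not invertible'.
\text{Not invertible}

The MA(q) characteristic polynomial is P(z) = 1 - 0.067z + 1.109z^2.
Invertibility requires all roots to lie outside the unit circle, i.e. |z| > 1 for every root.
Set 1 + (-0.067) z + (1.109) z^2 = 0, i.e. a z^2 + b z + c = 0 with a = 1.109, b = -0.067, c = 1.
Discriminant D = b^2 - 4ac = (-0.067)^2 - 4*(1.109)*1 = 0.004489 - (4.436) = -4.431511.
D < 0, so the roots are the complex-conjugate pair z = (-b +/- i sqrt(-D)) / (2a) = 0.0302 +/- 0.9491i.
For a conjugate pair |z|^2 = z * conj(z) = (product of roots) = c/a = 1/(1.109) = 0.901713, so |z| = sqrt(0.901713) = 0.9496 for both roots.
Moduli of all roots: 0.9496, 0.9496.
All moduli strictly greater than 1? No.
Verdict: Not invertible.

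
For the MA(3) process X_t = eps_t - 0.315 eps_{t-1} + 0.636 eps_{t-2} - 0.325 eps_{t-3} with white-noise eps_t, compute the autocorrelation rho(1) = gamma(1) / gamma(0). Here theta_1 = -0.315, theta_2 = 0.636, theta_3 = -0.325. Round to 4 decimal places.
\rho(1) = -0.4487

For an MA(q) process with theta_0 = 1, the autocovariance is
  gamma(k) = sigma^2 * sum_{i=0..q-k} theta_i * theta_{i+k},
and rho(k) = gamma(k) / gamma(0). Sigma^2 cancels.
  numerator   = (1)*(-0.315) + (-0.315)*(0.636) + (0.636)*(-0.325) = -0.72204.
  denominator = (1)^2 + (-0.315)^2 + (0.636)^2 + (-0.325)^2 = 1.609346.
  rho(1) = -0.72204 / 1.609346 = -0.4487.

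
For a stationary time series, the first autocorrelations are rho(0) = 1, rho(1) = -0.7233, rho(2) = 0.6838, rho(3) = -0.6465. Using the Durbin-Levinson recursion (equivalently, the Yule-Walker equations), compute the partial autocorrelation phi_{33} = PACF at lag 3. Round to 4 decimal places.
\phi_{33} = -0.1771

The PACF at lag k is phi_{kk}, the last component of the solution
to the Yule-Walker system G_k phi = r_k where
  (G_k)_{ij} = rho(|i - j|), (r_k)_i = rho(i), i,j = 1..k.
Equivalently, Durbin-Levinson gives phi_{kk} iteratively:
  phi_{11} = rho(1)
  phi_{kk} = [rho(k) - sum_{j=1..k-1} phi_{k-1,j} rho(k-j)]
            / [1 - sum_{j=1..k-1} phi_{k-1,j} rho(j)],
  phi_{k,j} = phi_{k-1,j} - phi_{kk} phi_{k-1,k-j},  j = 1..k-1.
Step k = 1:
  phi_11 = rho(1) = -0.7233.
Step k = 2:
  phi_22 = [rho(2) - phi_11 rho(1)] / [1 - phi_11 rho(1)] = [0.6838 - (-0.7233)(-0.7233)] / [1 - (-0.7233)(-0.7233)]
         = 0.16063711 / 0.47683711 = 0.33688.
  Update: phi_21 = phi_11 - phi_22 phi_11 = -0.7233 - (0.33688)(-0.7233) = -0.479634.
Step k = 3:
  phi_33 = [rho(3) - phi_21 rho(2) - phi_22 rho(1)] / [1 - phi_21 rho(1) - phi_22 rho(2)]
    numerator   = -0.6465 - (-0.479634)(0.6838) - (0.33688)(-0.7233) = -0.07486038
    denominator = 1 - (-0.479634)(-0.7233) - (0.33688)(0.6838) = 0.4227216
  phi_33 = -0.07486038 / 0.4227216 = -0.1771.
Therefore phi_{33} = -0.1771.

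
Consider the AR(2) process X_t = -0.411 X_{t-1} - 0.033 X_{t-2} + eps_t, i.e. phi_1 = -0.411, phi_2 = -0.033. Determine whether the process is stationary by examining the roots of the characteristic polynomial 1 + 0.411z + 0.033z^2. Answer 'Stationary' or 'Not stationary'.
\text{Stationary}

The AR(p) characteristic polynomial is P(z) = 1 + 0.411z + 0.033z^2.
Stationarity requires all roots to lie outside the unit circle, i.e. |z| > 1 for every root.
Set 1 + (0.411) z + (0.033) z^2 = 0, i.e. a z^2 + b z + c = 0 with a = 0.033, b = 0.411, c = 1.
Discriminant D = b^2 - 4ac = (0.411)^2 - 4*(0.033)*1 = 0.168921 - (0.132) = 0.036921.
D >= 0, so the roots are real: z = (-b +/- sqrt(D)) / (2a) = (-0.411 +/- 0.192148) / (0.066).
  z_1 = (-0.411 + 0.192148) / (0.066) = -3.3159,   |z_1| = 3.3159.
  z_2 = (-0.411 - 0.192148) / (0.066) = -9.1386,   |z_2| = 9.1386.
Moduli of all roots: 3.3159, 9.1386.
All moduli strictly greater than 1? Yes.
Verdict: Stationary.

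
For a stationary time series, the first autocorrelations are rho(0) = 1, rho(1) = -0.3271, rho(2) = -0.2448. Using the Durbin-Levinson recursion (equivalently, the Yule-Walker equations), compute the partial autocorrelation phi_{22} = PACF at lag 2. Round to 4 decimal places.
\phi_{22} = -0.3939

The PACF at lag k is phi_{kk}, the last component of the solution
to the Yule-Walker system G_k phi = r_k where
  (G_k)_{ij} = rho(|i - j|), (r_k)_i = rho(i), i,j = 1..k.
Equivalently, Durbin-Levinson gives phi_{kk} iteratively:
  phi_{11} = rho(1)
  phi_{kk} = [rho(k) - sum_{j=1..k-1} phi_{k-1,j} rho(k-j)]
            / [1 - sum_{j=1..k-1} phi_{k-1,j} rho(j)],
  phi_{k,j} = phi_{k-1,j} - phi_{kk} phi_{k-1,k-j},  j = 1..k-1.
Step k = 1:
  phi_11 = rho(1) = -0.3271.
Step k = 2:
  phi_22 = [rho(2) - phi_11 rho(1)] / [1 - phi_11 rho(1)] = [-0.2448 - (-0.3271)(-0.3271)] / [1 - (-0.3271)(-0.3271)]
         = -0.35179441 / 0.89300559 = -0.3939.
Therefore phi_{22} = -0.3939.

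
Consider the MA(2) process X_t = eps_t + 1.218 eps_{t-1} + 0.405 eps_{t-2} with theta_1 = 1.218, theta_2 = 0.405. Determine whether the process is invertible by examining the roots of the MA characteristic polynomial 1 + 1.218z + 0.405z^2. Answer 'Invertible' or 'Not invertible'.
\text{Invertible}

The MA(q) characteristic polynomial is P(z) = 1 + 1.218z + 0.405z^2.
Invertibility requires all roots to lie outside the unit circle, i.e. |z| > 1 for every root.
Set 1 + (1.218) z + (0.405) z^2 = 0, i.e. a z^2 + b z + c = 0 with a = 0.405, b = 1.218, c = 1.
Discriminant D = b^2 - 4ac = (1.218)^2 - 4*(0.405)*1 = 1.483524 - (1.62) = -0.136476.
D < 0, so the roots are the complex-conjugate pair z = (-b +/- i sqrt(-D)) / (2a) = -1.5037 +/- 0.4561i.
For a conjugate pair |z|^2 = z * conj(z) = (product of roots) = c/a = 1/(0.405) = 2.469136, so |z| = sqrt(2.469136) = 1.5713 for both roots.
Moduli of all roots: 1.5713, 1.5713.
All moduli strictly greater than 1? Yes.
Verdict: Invertible.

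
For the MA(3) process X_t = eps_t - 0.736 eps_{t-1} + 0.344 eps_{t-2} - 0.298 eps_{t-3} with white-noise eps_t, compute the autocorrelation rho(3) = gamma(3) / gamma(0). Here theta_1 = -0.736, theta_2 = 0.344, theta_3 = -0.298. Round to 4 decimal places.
\rho(3) = -0.1704

For an MA(q) process with theta_0 = 1, the autocovariance is
  gamma(k) = sigma^2 * sum_{i=0..q-k} theta_i * theta_{i+k},
and rho(k) = gamma(k) / gamma(0). Sigma^2 cancels.
  numerator   = (1)*(-0.298) = -0.298.
  denominator = (1)^2 + (-0.736)^2 + (0.344)^2 + (-0.298)^2 = 1.748836.
  rho(3) = -0.298 / 1.748836 = -0.1704.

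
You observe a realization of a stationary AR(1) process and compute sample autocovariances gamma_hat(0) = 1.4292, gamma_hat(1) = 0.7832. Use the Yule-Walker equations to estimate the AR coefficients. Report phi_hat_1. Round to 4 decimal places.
\hat\phi_{1} = 0.5480

The Yule-Walker equations for an AR(p) process read, in matrix form,
  Gamma_p phi = r_p,   with   (Gamma_p)_{ij} = gamma(|i - j|),
                       (r_p)_i = gamma(i),   i,j = 1..p.
Substitute the sample gammas (Toeplitz matrix and right-hand side of size 1):
  Gamma_p = [[1.4292]]
  r_p     = [0.7832]
With p = 1 this is the single equation gamma(0) phi_1 = gamma(1):
  phi_hat_1 = gamma(1) / gamma(0) = 0.7832 / 1.4292 = 0.5480.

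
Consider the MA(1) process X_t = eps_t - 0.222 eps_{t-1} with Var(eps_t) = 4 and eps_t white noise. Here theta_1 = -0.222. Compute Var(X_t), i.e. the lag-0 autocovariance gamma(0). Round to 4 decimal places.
\gamma(0) = 4.1971

For an MA(q) process X_t = eps_t + sum_i theta_i eps_{t-i} with
Var(eps_t) = sigma^2, the variance is
  gamma(0) = sigma^2 * (1 + sum_i theta_i^2).
  sum_i theta_i^2 = (-0.222)^2 = 0.049284.
  gamma(0) = 4 * (1 + 0.049284) = 4 * 1.049284 = 4.197136, which rounds to 4.1971.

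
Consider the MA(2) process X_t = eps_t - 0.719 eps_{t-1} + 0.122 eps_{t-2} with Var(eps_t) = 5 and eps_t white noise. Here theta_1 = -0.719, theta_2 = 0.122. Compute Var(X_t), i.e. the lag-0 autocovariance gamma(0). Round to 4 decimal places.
\gamma(0) = 7.6592

For an MA(q) process X_t = eps_t + sum_i theta_i eps_{t-i} with
Var(eps_t) = sigma^2, the variance is
  gamma(0) = sigma^2 * (1 + sum_i theta_i^2).
  sum_i theta_i^2 = (-0.719)^2 + (0.122)^2 = 0.516961 + 0.014884 = 0.531845.
  gamma(0) = 5 * (1 + 0.531845) = 5 * 1.531845 = 7.659225, which rounds to 7.6592.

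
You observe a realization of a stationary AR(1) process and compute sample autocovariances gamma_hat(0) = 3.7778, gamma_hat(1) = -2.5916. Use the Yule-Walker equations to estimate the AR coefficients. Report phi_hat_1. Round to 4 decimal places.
\hat\phi_{1} = -0.6860

The Yule-Walker equations for an AR(p) process read, in matrix form,
  Gamma_p phi = r_p,   with   (Gamma_p)_{ij} = gamma(|i - j|),
                       (r_p)_i = gamma(i),   i,j = 1..p.
Substitute the sample gammas (Toeplitz matrix and right-hand side of size 1):
  Gamma_p = [[3.7778]]
  r_p     = [-2.5916]
With p = 1 this is the single equation gamma(0) phi_1 = gamma(1):
  phi_hat_1 = gamma(1) / gamma(0) = -2.5916 / 3.7778 = -0.6860.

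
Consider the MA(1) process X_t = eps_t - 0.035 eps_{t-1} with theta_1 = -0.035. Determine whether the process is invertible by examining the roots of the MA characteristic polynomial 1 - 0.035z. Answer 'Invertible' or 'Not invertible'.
\text{Invertible}

The MA(q) characteristic polynomial is P(z) = 1 - 0.035z.
Invertibility requires all roots to lie outside the unit circle, i.e. |z| > 1 for every root.
This is linear in z: 1 + (-0.035) z = 0  =>  z = -1/(-0.035) = 28.571429,  |z| = 28.571429.
Moduli of all roots: 28.5714.
All moduli strictly greater than 1? Yes.
Verdict: Invertible.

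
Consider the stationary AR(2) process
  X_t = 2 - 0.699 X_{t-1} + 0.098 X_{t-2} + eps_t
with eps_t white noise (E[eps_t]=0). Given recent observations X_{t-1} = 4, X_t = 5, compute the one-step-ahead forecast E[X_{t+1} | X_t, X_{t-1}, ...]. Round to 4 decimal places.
E[X_{t+1} \mid \mathcal F_t] = -1.1030

For an AR(p) model X_t = c + sum_i phi_i X_{t-i} + eps_t, the
one-step-ahead conditional mean is
  E[X_{t+1} | X_t, ...] = c + sum_i phi_i X_{t+1-i}.
Substitute known values:
  E[X_{t+1} | ...] = 2 + (-0.699) * (5) + (0.098) * (4)
                   = -1.1030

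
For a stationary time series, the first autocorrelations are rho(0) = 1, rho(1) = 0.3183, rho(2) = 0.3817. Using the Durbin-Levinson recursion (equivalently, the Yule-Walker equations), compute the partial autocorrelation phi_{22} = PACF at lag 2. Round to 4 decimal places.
\phi_{22} = 0.3120

The PACF at lag k is phi_{kk}, the last component of the solution
to the Yule-Walker system G_k phi = r_k where
  (G_k)_{ij} = rho(|i - j|), (r_k)_i = rho(i), i,j = 1..k.
Equivalently, Durbin-Levinson gives phi_{kk} iteratively:
  phi_{11} = rho(1)
  phi_{kk} = [rho(k) - sum_{j=1..k-1} phi_{k-1,j} rho(k-j)]
            / [1 - sum_{j=1..k-1} phi_{k-1,j} rho(j)],
  phi_{k,j} = phi_{k-1,j} - phi_{kk} phi_{k-1,k-j},  j = 1..k-1.
Step k = 1:
  phi_11 = rho(1) = 0.3183.
Step k = 2:
  phi_22 = [rho(2) - phi_11 rho(1)] / [1 - phi_11 rho(1)] = [0.3817 - (0.3183)(0.3183)] / [1 - (0.3183)(0.3183)]
         = 0.28038511 / 0.89868511 = 0.312.
Therefore phi_{22} = 0.3120.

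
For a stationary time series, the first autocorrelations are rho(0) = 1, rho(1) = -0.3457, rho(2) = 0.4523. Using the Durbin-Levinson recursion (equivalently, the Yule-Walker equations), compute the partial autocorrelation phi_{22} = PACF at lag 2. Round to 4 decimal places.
\phi_{22} = 0.3780

The PACF at lag k is phi_{kk}, the last component of the solution
to the Yule-Walker system G_k phi = r_k where
  (G_k)_{ij} = rho(|i - j|), (r_k)_i = rho(i), i,j = 1..k.
Equivalently, Durbin-Levinson gives phi_{kk} iteratively:
  phi_{11} = rho(1)
  phi_{kk} = [rho(k) - sum_{j=1..k-1} phi_{k-1,j} rho(k-j)]
            / [1 - sum_{j=1..k-1} phi_{k-1,j} rho(j)],
  phi_{k,j} = phi_{k-1,j} - phi_{kk} phi_{k-1,k-j},  j = 1..k-1.
Step k = 1:
  phi_11 = rho(1) = -0.3457.
Step k = 2:
  phi_22 = [rho(2) - phi_11 rho(1)] / [1 - phi_11 rho(1)] = [0.4523 - (-0.3457)(-0.3457)] / [1 - (-0.3457)(-0.3457)]
         = 0.33279151 / 0.88049151 = 0.378.
Therefore phi_{22} = 0.3780.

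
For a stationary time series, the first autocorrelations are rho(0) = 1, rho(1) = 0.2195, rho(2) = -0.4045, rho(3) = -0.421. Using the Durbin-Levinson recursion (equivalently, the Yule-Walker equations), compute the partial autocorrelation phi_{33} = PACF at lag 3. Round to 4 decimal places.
\phi_{33} = -0.2520

The PACF at lag k is phi_{kk}, the last component of the solution
to the Yule-Walker system G_k phi = r_k where
  (G_k)_{ij} = rho(|i - j|), (r_k)_i = rho(i), i,j = 1..k.
Equivalently, Durbin-Levinson gives phi_{kk} iteratively:
  phi_{11} = rho(1)
  phi_{kk} = [rho(k) - sum_{j=1..k-1} phi_{k-1,j} rho(k-j)]
            / [1 - sum_{j=1..k-1} phi_{k-1,j} rho(j)],
  phi_{k,j} = phi_{k-1,j} - phi_{kk} phi_{k-1,k-j},  j = 1..k-1.
Step k = 1:
  phi_11 = rho(1) = 0.2195.
Step k = 2:
  phi_22 = [rho(2) - phi_11 rho(1)] / [1 - phi_11 rho(1)] = [-0.4045 - (0.2195)(0.2195)] / [1 - (0.2195)(0.2195)]
         = -0.45268025 / 0.95181975 = -0.475595.
  Update: phi_21 = phi_11 - phi_22 phi_11 = 0.2195 - (-0.475595)(0.2195) = 0.323893.
Step k = 3:
  phi_33 = [rho(3) - phi_21 rho(2) - phi_22 rho(1)] / [1 - phi_21 rho(1) - phi_22 rho(2)]
    numerator   = -0.421 - (0.323893)(-0.4045) - (-0.475595)(0.2195) = -0.18559229
    denominator = 1 - (0.323893)(0.2195) - (-0.475595)(-0.4045) = 0.73652751
  phi_33 = -0.18559229 / 0.73652751 = -0.252.
Therefore phi_{33} = -0.2520.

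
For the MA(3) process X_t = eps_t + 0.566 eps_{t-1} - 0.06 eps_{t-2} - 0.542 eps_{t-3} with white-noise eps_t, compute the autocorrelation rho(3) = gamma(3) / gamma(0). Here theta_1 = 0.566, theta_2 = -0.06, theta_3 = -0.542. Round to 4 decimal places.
\rho(3) = -0.3350

For an MA(q) process with theta_0 = 1, the autocovariance is
  gamma(k) = sigma^2 * sum_{i=0..q-k} theta_i * theta_{i+k},
and rho(k) = gamma(k) / gamma(0). Sigma^2 cancels.
  numerator   = (1)*(-0.542) = -0.542.
  denominator = (1)^2 + (0.566)^2 + (-0.06)^2 + (-0.542)^2 = 1.61772.
  rho(3) = -0.542 / 1.61772 = -0.3350.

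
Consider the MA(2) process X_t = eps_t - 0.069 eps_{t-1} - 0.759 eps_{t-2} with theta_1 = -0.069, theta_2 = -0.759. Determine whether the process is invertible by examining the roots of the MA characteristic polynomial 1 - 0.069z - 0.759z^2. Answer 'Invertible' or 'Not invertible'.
\text{Invertible}

The MA(q) characteristic polynomial is P(z) = 1 - 0.069z - 0.759z^2.
Invertibility requires all roots to lie outside the unit circle, i.e. |z| > 1 for every root.
Set 1 + (-0.069) z + (-0.759) z^2 = 0, i.e. a z^2 + b z + c = 0 with a = -0.759, b = -0.069, c = 1.
Discriminant D = b^2 - 4ac = (-0.069)^2 - 4*(-0.759)*1 = 0.004761 - (-3.036) = 3.040761.
D >= 0, so the roots are real: z = (-b +/- sqrt(D)) / (2a) = (0.069 +/- 1.743778) / (-1.518).
  z_1 = (0.069 + 1.743778) / (-1.518) = -1.1942,   |z_1| = 1.1942.
  z_2 = (0.069 - 1.743778) / (-1.518) = 1.1033,   |z_2| = 1.1033.
Moduli of all roots: 1.1942, 1.1033.
All moduli strictly greater than 1? Yes.
Verdict: Invertible.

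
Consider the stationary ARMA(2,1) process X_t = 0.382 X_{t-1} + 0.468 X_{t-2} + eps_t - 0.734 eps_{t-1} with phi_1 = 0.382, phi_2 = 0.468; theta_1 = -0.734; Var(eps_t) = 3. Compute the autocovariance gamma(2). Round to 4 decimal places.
\gamma(2) = 1.2718

Multiply the model equation by X_{t-k} and take expectations. With theta_0 = psi_0 = 1 and psi_j the MA(infinity) weights, this gives
  gamma(k) - sum_i phi_i gamma(k-i) = c_k,
  c_k = sigma^2 * sum_{j=k..q} theta_j psi_{j-k}   (c_k = 0 for k > q),
using gamma(-m) = gamma(m).
psi-weights needed (psi_j = theta_j + sum_i phi_i psi_{j-i}):
  psi_1 = theta_1 + phi_1 = -0.734 + (0.382) = -0.352
Right-hand sides:
  c_0 = sigma^2 (1 + theta_1 psi_1) = 3 * (1 + (-0.734)(-0.352)) = 3 * 1.258368 = 3.775104
  c_1 = sigma^2 theta_1 = 3 * (-0.734) = -2.202
  c_2 = 0
Equations for k = 0, 1, 2 (AR order 2, c_2 = 0):
  (E0) gamma(0) = phi_1 gamma(1) + phi_2 gamma(2) + c_0
  (E1) gamma(1) = phi_1 gamma(0) + phi_2 gamma(1) + c_1
  (E2) gamma(2) = phi_1 gamma(1) + phi_2 gamma(0)
From (E1): gamma(1) = A gamma(0) + B with
  A = phi_1 / (1 - phi_2) = 0.382 / 0.532 = 0.718045,   B = c_1 / (1 - phi_2) = -2.202 / 0.532 = -4.139098.
Insert (E2) into (E0): gamma(0) (1 - phi_2^2) = phi_1 (1 + phi_2) gamma(1) + c_0.
  phi_1 (1 + phi_2) = (0.382)(1.468) = 0.560776,   1 - phi_2^2 = 0.780976.
Replace gamma(1) by A gamma(0) + B and collect gamma(0):
  gamma(0) [0.780976 - (0.560776)(0.718045)] = (0.560776)(-4.139098) + 3.775104
  gamma(0) * 0.378314 = 1.453997
  gamma(0) = 1.453997 / 0.378314 = 3.843366.
  gamma(1) = A gamma(0) + B = (0.718045)(3.843366) + (-4.139098) = -1.379388.
  gamma(2) = phi_1 gamma(1) + phi_2 gamma(0) = (0.382)(-1.379388) + (0.468)(3.843366) = 1.271769.
Therefore gamma(2) = 1.2718 (to 4 decimal places).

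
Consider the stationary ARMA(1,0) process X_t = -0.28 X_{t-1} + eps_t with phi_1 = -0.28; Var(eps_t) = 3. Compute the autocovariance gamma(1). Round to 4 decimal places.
\gamma(1) = -0.9115

Multiply the model equation by X_{t-k} and take expectations. With theta_0 = psi_0 = 1 and psi_j the MA(infinity) weights, this gives
  gamma(k) - sum_i phi_i gamma(k-i) = c_k,
  c_k = sigma^2 * sum_{j=k..q} theta_j psi_{j-k}   (c_k = 0 for k > q),
using gamma(-m) = gamma(m).
Pure AR (q = 0): c_0 = sigma^2 = 3, c_k = 0 for k >= 1.
Equations for k = 0 and k = 1 (AR order 1):
  gamma(0) = phi_1 gamma(1) + c_0
  gamma(1) = phi_1 gamma(0) + c_1
Substituting the second into the first: gamma(0) (1 - phi_1^2) = c_0 + phi_1 c_1, so
  gamma(0) = c_0 / (1 - phi_1^2) = 3 / (1 - (-0.28)^2) = 3 / 0.9216 = 3.255208.
  gamma(1) = phi_1 gamma(0) = (-0.28)(3.255208) = -0.911458.
Therefore gamma(1) = -0.9115 (to 4 decimal places).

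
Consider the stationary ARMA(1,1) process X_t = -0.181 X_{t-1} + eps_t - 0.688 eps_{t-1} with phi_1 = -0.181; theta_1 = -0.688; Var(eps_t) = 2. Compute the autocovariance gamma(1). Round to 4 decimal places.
\gamma(1) = -2.0206

Multiply the model equation by X_{t-k} and take expectations. With theta_0 = psi_0 = 1 and psi_j the MA(infinity) weights, this gives
  gamma(k) - sum_i phi_i gamma(k-i) = c_k,
  c_k = sigma^2 * sum_{j=k..q} theta_j psi_{j-k}   (c_k = 0 for k > q),
using gamma(-m) = gamma(m).
psi-weights needed (psi_j = theta_j + sum_i phi_i psi_{j-i}):
  psi_1 = theta_1 + phi_1 = -0.688 + (-0.181) = -0.869
Right-hand sides:
  c_0 = sigma^2 (1 + theta_1 psi_1) = 2 * (1 + (-0.688)(-0.869)) = 2 * 1.597872 = 3.195744
  c_1 = sigma^2 theta_1 = 2 * (-0.688) = -1.376
  c_2 = 0
Equations for k = 0 and k = 1 (AR order 1):
  gamma(0) = phi_1 gamma(1) + c_0
  gamma(1) = phi_1 gamma(0) + c_1
Substituting the second into the first: gamma(0) (1 - phi_1^2) = c_0 + phi_1 c_1, so
  gamma(0) = (c_0 + phi_1 c_1) / (1 - phi_1^2) = (3.195744 + (-0.181)(-1.376)) / (1 - (-0.181)^2) = 3.4448 / 0.967239 = 3.561478.
  gamma(1) = phi_1 gamma(0) + c_1 = (-0.181)(3.561478) + (-1.376) = -2.020627.
Therefore gamma(1) = -2.0206 (to 4 decimal places).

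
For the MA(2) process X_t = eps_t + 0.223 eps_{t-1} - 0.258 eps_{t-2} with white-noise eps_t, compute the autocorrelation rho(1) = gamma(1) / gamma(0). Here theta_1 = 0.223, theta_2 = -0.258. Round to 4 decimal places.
\rho(1) = 0.1482

For an MA(q) process with theta_0 = 1, the autocovariance is
  gamma(k) = sigma^2 * sum_{i=0..q-k} theta_i * theta_{i+k},
and rho(k) = gamma(k) / gamma(0). Sigma^2 cancels.
  numerator   = (1)*(0.223) + (0.223)*(-0.258) = 0.165466.
  denominator = (1)^2 + (0.223)^2 + (-0.258)^2 = 1.116293.
  rho(1) = 0.165466 / 1.116293 = 0.1482.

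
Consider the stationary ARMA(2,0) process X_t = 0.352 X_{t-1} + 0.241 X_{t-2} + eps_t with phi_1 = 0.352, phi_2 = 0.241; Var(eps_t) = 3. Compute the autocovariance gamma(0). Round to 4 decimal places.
\gamma(0) = 4.0577

Multiply the model equation by X_{t-k} and take expectations. With theta_0 = psi_0 = 1 and psi_j the MA(infinity) weights, this gives
  gamma(k) - sum_i phi_i gamma(k-i) = c_k,
  c_k = sigma^2 * sum_{j=k..q} theta_j psi_{j-k}   (c_k = 0 for k > q),
using gamma(-m) = gamma(m).
Pure AR (q = 0): c_0 = sigma^2 = 3, c_k = 0 for k >= 1.
Equations for k = 0, 1, 2 (AR order 2, c_2 = 0):
  (E0) gamma(0) = phi_1 gamma(1) + phi_2 gamma(2) + c_0
  (E1) gamma(1) = phi_1 gamma(0) + phi_2 gamma(1) + c_1
  (E2) gamma(2) = phi_1 gamma(1) + phi_2 gamma(0)
From (E1): gamma(1) = A gamma(0) + B with
  A = phi_1 / (1 - phi_2) = 0.352 / 0.759 = 0.463768,   B = c_1 / (1 - phi_2) = 0 / 0.759 = 0.
Insert (E2) into (E0): gamma(0) (1 - phi_2^2) = phi_1 (1 + phi_2) gamma(1) + c_0.
  phi_1 (1 + phi_2) = (0.352)(1.241) = 0.436832,   1 - phi_2^2 = 0.941919.
Replace gamma(1) by A gamma(0) + B and collect gamma(0):
  gamma(0) [0.941919 - (0.436832)(0.463768)] = c_0 = 3
  gamma(0) * 0.73933 = 3
  gamma(0) = 3 / 0.73933 = 4.057727.
Therefore gamma(0) = 4.0577 (to 4 decimal places).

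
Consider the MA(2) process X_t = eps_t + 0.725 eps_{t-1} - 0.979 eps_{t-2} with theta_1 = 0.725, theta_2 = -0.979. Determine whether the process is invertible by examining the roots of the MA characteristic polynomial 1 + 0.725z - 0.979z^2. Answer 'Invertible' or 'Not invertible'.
\text{Not invertible}

The MA(q) characteristic polynomial is P(z) = 1 + 0.725z - 0.979z^2.
Invertibility requires all roots to lie outside the unit circle, i.e. |z| > 1 for every root.
Set 1 + (0.725) z + (-0.979) z^2 = 0, i.e. a z^2 + b z + c = 0 with a = -0.979, b = 0.725, c = 1.
Discriminant D = b^2 - 4ac = (0.725)^2 - 4*(-0.979)*1 = 0.525625 - (-3.916) = 4.441625.
D >= 0, so the roots are real: z = (-b +/- sqrt(D)) / (2a) = (-0.725 +/- 2.107516) / (-1.958).
  z_1 = (-0.725 + 2.107516) / (-1.958) = -0.7061,   |z_1| = 0.7061.
  z_2 = (-0.725 - 2.107516) / (-1.958) = 1.4466,   |z_2| = 1.4466.
Moduli of all roots: 0.7061, 1.4466.
All moduli strictly greater than 1? No.
Verdict: Not invertible.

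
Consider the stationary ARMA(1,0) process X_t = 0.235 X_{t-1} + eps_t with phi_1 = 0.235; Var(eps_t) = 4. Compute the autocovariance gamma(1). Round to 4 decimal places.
\gamma(1) = 0.9949

Multiply the model equation by X_{t-k} and take expectations. With theta_0 = psi_0 = 1 and psi_j the MA(infinity) weights, this gives
  gamma(k) - sum_i phi_i gamma(k-i) = c_k,
  c_k = sigma^2 * sum_{j=k..q} theta_j psi_{j-k}   (c_k = 0 for k > q),
using gamma(-m) = gamma(m).
Pure AR (q = 0): c_0 = sigma^2 = 4, c_k = 0 for k >= 1.
Equations for k = 0 and k = 1 (AR order 1):
  gamma(0) = phi_1 gamma(1) + c_0
  gamma(1) = phi_1 gamma(0) + c_1
Substituting the second into the first: gamma(0) (1 - phi_1^2) = c_0 + phi_1 c_1, so
  gamma(0) = c_0 / (1 - phi_1^2) = 4 / (1 - (0.235)^2) = 4 / 0.944775 = 4.233812.
  gamma(1) = phi_1 gamma(0) = (0.235)(4.233812) = 0.994946.
Therefore gamma(1) = 0.9949 (to 4 decimal places).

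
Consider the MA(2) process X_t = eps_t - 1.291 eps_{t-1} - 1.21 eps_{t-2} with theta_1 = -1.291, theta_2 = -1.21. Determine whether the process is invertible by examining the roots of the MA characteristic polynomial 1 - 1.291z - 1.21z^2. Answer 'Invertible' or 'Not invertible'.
\text{Not invertible}

The MA(q) characteristic polynomial is P(z) = 1 - 1.291z - 1.21z^2.
Invertibility requires all roots to lie outside the unit circle, i.e. |z| > 1 for every root.
Set 1 + (-1.291) z + (-1.21) z^2 = 0, i.e. a z^2 + b z + c = 0 with a = -1.21, b = -1.291, c = 1.
Discriminant D = b^2 - 4ac = (-1.291)^2 - 4*(-1.21)*1 = 1.666681 - (-4.84) = 6.506681.
D >= 0, so the roots are real: z = (-b +/- sqrt(D)) / (2a) = (1.291 +/- 2.55082) / (-2.42).
  z_1 = (1.291 + 2.55082) / (-2.42) = -1.5875,   |z_1| = 1.5875.
  z_2 = (1.291 - 2.55082) / (-2.42) = 0.5206,   |z_2| = 0.5206.
Moduli of all roots: 1.5875, 0.5206.
All moduli strictly greater than 1? No.
Verdict: Not invertible.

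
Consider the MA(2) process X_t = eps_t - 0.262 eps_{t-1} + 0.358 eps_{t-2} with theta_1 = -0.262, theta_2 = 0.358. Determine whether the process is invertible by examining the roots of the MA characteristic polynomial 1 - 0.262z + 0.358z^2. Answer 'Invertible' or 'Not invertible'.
\text{Invertible}

The MA(q) characteristic polynomial is P(z) = 1 - 0.262z + 0.358z^2.
Invertibility requires all roots to lie outside the unit circle, i.e. |z| > 1 for every root.
Set 1 + (-0.262) z + (0.358) z^2 = 0, i.e. a z^2 + b z + c = 0 with a = 0.358, b = -0.262, c = 1.
Discriminant D = b^2 - 4ac = (-0.262)^2 - 4*(0.358)*1 = 0.068644 - (1.432) = -1.363356.
D < 0, so the roots are the complex-conjugate pair z = (-b +/- i sqrt(-D)) / (2a) = 0.3659 +/- 1.6308i.
For a conjugate pair |z|^2 = z * conj(z) = (product of roots) = c/a = 1/(0.358) = 2.793296, so |z| = sqrt(2.793296) = 1.6713 for both roots.
Moduli of all roots: 1.6713, 1.6713.
All moduli strictly greater than 1? Yes.
Verdict: Invertible.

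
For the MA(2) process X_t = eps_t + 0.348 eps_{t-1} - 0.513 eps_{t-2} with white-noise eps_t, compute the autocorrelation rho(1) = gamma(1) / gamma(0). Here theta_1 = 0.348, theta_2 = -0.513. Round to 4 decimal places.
\rho(1) = 0.1224

For an MA(q) process with theta_0 = 1, the autocovariance is
  gamma(k) = sigma^2 * sum_{i=0..q-k} theta_i * theta_{i+k},
and rho(k) = gamma(k) / gamma(0). Sigma^2 cancels.
  numerator   = (1)*(0.348) + (0.348)*(-0.513) = 0.169476.
  denominator = (1)^2 + (0.348)^2 + (-0.513)^2 = 1.384273.
  rho(1) = 0.169476 / 1.384273 = 0.1224.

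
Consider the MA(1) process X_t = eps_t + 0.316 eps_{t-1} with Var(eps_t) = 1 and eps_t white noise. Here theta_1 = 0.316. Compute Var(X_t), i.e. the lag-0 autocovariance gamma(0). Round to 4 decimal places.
\gamma(0) = 1.0999

For an MA(q) process X_t = eps_t + sum_i theta_i eps_{t-i} with
Var(eps_t) = sigma^2, the variance is
  gamma(0) = sigma^2 * (1 + sum_i theta_i^2).
  sum_i theta_i^2 = (0.316)^2 = 0.099856.
  gamma(0) = 1 * (1 + 0.099856) = 1 * 1.099856 = 1.099856, which rounds to 1.0999.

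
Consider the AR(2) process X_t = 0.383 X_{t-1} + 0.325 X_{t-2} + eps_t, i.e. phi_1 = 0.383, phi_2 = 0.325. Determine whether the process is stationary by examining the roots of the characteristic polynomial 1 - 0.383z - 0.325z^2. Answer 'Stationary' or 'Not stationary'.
\text{Stationary}

The AR(p) characteristic polynomial is P(z) = 1 - 0.383z - 0.325z^2.
Stationarity requires all roots to lie outside the unit circle, i.e. |z| > 1 for every root.
Set 1 + (-0.383) z + (-0.325) z^2 = 0, i.e. a z^2 + b z + c = 0 with a = -0.325, b = -0.383, c = 1.
Discriminant D = b^2 - 4ac = (-0.383)^2 - 4*(-0.325)*1 = 0.146689 - (-1.3) = 1.446689.
D >= 0, so the roots are real: z = (-b +/- sqrt(D)) / (2a) = (0.383 +/- 1.202784) / (-0.65).
  z_1 = (0.383 + 1.202784) / (-0.65) = -2.4397,   |z_1| = 2.4397.
  z_2 = (0.383 - 1.202784) / (-0.65) = 1.2612,   |z_2| = 1.2612.
Moduli of all roots: 2.4397, 1.2612.
All moduli strictly greater than 1? Yes.
Verdict: Stationary.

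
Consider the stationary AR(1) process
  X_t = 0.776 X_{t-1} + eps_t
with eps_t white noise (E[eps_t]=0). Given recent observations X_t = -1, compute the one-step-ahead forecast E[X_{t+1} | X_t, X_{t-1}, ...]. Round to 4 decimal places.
E[X_{t+1} \mid \mathcal F_t] = -0.7760

For an AR(p) model X_t = c + sum_i phi_i X_{t-i} + eps_t, the
one-step-ahead conditional mean is
  E[X_{t+1} | X_t, ...] = c + sum_i phi_i X_{t+1-i}.
Substitute known values:
  E[X_{t+1} | ...] = (0.776) * (-1)
                   = -0.7760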